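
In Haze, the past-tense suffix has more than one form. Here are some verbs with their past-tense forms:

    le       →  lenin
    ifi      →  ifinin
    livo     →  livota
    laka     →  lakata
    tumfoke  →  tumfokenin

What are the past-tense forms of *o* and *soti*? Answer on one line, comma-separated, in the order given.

The alternation tracks the last vowel of the stem — -nin when the last vowel of the stem is a front vowel (*le*, *ifi*, *tumfoke*); -ta when the last vowel of the stem is a back vowel (*livo*, *laka*).
*o*: last vowel = /o/, a back vowel → -ta → *ota*.
*soti* — last vowel /i/ (a front vowel) → -nin → *sotinin*.

ota, sotinin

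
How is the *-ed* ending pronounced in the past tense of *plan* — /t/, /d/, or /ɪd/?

/d/

The stem *plan* ends in a voiced sound other than /d/.
The -ed suffix is realized as /ɪd/ after /t, d/; as /t/ after other voiceless consonants; and as /d/ after other voiced sounds.
So -ed on *plan* is pronounced /d/.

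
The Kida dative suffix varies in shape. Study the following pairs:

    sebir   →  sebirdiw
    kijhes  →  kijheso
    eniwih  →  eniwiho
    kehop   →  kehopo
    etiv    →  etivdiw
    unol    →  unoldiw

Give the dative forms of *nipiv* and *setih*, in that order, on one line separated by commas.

Looking at the final consonant of each stem: -o when the stem ends in a voiceless consonant (*kijhes*, *eniwih*, *kehop*); -diw when the stem ends in a voiced consonant (*sebir*, *etiv*, *unol*).
*nipiv*: final consonant = /v/, voiced → -diw → *nipivdiw*.
*setih*: final consonant = /h/, voiceless → -o → *setiho*.

nipivdiw, setiho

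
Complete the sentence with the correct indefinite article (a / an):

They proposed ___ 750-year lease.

a

The indefinite article is chosen by the initial *sound* of the following word, not its spelling.
The number *750* is spoken "seven hundred …", beginning with /ˈsɛvən/ — a consonant sound.
So the article is *a*: They proposed a 750-year lease.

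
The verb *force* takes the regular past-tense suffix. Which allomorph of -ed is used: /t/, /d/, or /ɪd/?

The stem *force* ends in a voiceless consonant other than /t/.
The -ed suffix is realized as /ɪd/ after /t, d/; as /t/ after other voiceless consonants; and as /d/ after other voiced sounds.
So -ed on *force* is pronounced /t/.

/t/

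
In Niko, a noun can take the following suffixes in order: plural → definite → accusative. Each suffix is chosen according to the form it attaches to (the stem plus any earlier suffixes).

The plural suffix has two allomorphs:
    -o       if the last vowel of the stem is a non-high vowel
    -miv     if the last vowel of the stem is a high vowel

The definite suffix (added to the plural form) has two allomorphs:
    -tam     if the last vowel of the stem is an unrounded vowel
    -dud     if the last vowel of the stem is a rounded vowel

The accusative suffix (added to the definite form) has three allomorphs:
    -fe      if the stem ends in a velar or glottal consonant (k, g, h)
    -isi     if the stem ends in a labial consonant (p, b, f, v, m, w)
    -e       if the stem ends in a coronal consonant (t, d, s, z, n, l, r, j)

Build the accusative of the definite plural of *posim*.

posimmivtamisi

Since the last vowel of *posim* is /i/ (a high vowel), it takes -miv, giving *posimmiv*.
The plural form *posimmiv* — last vowel /i/ (an unrounded vowel) → -tam → *posimmivtam*.
The final consonant of the definite form *posimmivtam* is /m/, which is labial, so the accusative suffix is -isi, giving *posimmivtamisi*.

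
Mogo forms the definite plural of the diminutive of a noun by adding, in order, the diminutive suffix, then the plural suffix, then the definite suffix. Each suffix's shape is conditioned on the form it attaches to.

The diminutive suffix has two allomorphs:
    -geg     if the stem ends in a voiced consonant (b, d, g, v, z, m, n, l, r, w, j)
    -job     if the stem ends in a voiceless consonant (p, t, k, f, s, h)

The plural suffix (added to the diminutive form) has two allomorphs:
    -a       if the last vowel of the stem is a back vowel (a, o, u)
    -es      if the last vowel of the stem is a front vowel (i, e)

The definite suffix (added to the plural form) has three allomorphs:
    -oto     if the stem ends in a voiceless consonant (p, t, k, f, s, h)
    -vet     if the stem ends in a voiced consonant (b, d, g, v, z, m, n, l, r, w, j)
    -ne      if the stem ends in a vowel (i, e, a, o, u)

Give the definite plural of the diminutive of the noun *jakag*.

*jakag* — final consonant /g/ (voiced) → -geg → *jakaggeg*.
Since the last vowel of the diminutive form *jakaggeg* is /e/ (a front vowel), it takes -es, giving *jakaggeges*.
The plural form *jakaggeges* — final sound /s/ (a voiceless consonant) → -oto → *jakaggegesoto*.

jakaggegesoto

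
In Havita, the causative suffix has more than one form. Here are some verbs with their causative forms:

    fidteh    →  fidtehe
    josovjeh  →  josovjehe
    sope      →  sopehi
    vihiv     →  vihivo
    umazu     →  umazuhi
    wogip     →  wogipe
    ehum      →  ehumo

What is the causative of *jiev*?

jievo

The pattern is voicing of the final sound: -e when the stem ends in a voiceless consonant (*fidteh*, *josovjeh*, *wogip*); -o when the stem ends in a voiced consonant (*vihiv*, *ehum*); -hi when the stem ends in a vowel (*sope*, *umazu*).
*jiev*: final sound = /v/, a voiced consonant → -o → *jievo*.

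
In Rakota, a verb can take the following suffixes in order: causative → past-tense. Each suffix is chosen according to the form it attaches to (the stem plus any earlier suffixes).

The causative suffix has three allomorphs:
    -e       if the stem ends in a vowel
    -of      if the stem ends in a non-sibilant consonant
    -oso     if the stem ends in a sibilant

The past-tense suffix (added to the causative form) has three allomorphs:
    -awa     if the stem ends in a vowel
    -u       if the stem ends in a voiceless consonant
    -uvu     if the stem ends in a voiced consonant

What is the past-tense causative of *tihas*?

tihasosoawa

Since the final sound of *tihas* is /s/ (a sibilant), it takes -oso, giving *tihasoso*.
Since the final sound of the causative form *tihasoso* is /o/ (a vowel), it takes -awa, giving *tihasosoawa*.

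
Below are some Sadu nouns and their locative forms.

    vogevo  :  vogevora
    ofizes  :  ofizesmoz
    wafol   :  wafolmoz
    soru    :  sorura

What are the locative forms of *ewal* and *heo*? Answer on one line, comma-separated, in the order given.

Looking at the final sound of each stem: -moz when the stem ends in a consonant (*ofizes*, *wafol*); -ra when the stem ends in a vowel (*vogevo*, *soru*).
*ewal*: final sound = /l/, a consonant → -moz → *ewalmoz*.
Since the final sound of *heo* is /o/ (a vowel), it takes -ra, giving *heora*.

ewalmoz, heora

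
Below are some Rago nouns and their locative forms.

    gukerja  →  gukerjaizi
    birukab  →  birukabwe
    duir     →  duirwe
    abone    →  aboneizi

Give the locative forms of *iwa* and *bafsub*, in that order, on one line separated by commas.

iwaizi, bafsubwe

The pattern is consonant vs. vowel: -we when the stem ends in a consonant (*birukab*, *duir*); -izi when the stem ends in a vowel (*gukerja*, *abone*).
*iwa*: final sound = /a/, a vowel → -izi → *iwaizi*.
*bafsub* — final sound /b/ (a consonant) → -we → *bafsubwe*.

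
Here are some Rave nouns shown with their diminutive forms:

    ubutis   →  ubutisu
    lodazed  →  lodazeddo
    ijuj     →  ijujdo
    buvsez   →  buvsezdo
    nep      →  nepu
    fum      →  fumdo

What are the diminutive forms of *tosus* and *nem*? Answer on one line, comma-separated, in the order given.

The suffix is conditioned by the final consonant: -u when the stem ends in a voiceless consonant (*ubutis*, *nep*); -do when the stem ends in a voiced consonant (*lodazed*, *ijuj*, *buvsez*, *fum*).
The final consonant of *tosus* is /s/, which is voiceless, so the suffix is -u, giving *tosusu*.
*nem*: final consonant = /m/, voiced → -do → *nemdo*.

tosusu, nemdo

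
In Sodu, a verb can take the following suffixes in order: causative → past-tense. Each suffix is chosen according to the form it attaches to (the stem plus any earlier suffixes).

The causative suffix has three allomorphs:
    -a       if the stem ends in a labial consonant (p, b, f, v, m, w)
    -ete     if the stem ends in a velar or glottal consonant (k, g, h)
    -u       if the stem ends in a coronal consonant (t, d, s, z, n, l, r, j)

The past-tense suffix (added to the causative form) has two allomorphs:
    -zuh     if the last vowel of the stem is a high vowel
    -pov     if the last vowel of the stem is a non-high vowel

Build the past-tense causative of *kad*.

The final consonant of *kad* is /d/, which is coronal, so the causative suffix is -u, giving *kadu*.
The causative form *kadu* — last vowel /u/ (a high vowel) → -zuh → *kaduzuh*.

kaduzuh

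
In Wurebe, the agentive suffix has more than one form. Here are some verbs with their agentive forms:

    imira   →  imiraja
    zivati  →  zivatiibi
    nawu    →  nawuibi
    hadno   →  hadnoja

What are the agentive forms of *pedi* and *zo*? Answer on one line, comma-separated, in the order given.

The alternation tracks the last vowel of the stem — -ibi when the last vowel of the stem is a high vowel (*zivati*, *nawu*); -ja when the last vowel of the stem is a non-high vowel (*imira*, *hadno*).
*pedi*: last vowel = /i/, a high vowel → -ibi → *pediibi*.
The last vowel of *zo* is /o/, which is a non-high vowel, so the suffix is -ja, giving *zoja*.

pediibi, zoja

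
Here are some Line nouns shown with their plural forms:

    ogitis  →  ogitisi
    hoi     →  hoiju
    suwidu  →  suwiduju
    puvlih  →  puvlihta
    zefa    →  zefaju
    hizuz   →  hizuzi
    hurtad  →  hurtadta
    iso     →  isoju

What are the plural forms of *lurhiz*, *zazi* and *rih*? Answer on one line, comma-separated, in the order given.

lurhizi, zaziju, rihta

Looking at the final sound of each stem: -i when the stem ends in a sibilant (*ogitis*, *hizuz*); -ta when the stem ends in a non-sibilant consonant (*puvlih*, *hurtad*); -ju when the stem ends in a vowel (*hoi*, *suwidu*, *zefa*, *iso*).
*lurhiz* — final sound /z/ (a sibilant) → -i → *lurhizi*.
The final sound of *zazi* is /i/, which is a vowel, so the suffix is -ju, giving *zaziju*.
*rih* — final sound /h/ (a non-sibilant consonant) → -ta → *rihta*.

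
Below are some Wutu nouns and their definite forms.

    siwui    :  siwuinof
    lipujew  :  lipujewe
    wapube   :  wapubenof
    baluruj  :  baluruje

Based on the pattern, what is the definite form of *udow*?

udowe

The pattern is consonant vs. vowel: -e when the stem ends in a consonant (*lipujew*, *baluruj*); -nof when the stem ends in a vowel (*siwui*, *wapube*).
Since the final sound of *udow* is /w/ (a consonant), it takes -e, giving *udowe*.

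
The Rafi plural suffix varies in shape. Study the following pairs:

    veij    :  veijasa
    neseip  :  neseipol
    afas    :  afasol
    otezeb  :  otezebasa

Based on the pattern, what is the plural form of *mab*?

mabasa

The pattern is voicing of the final consonant: -ol when the stem ends in a voiceless consonant (*neseip*, *afas*); -asa when the stem ends in a voiced consonant (*veij*, *otezeb*).
*mab*: final consonant = /b/, voiced → -asa → *mabasa*.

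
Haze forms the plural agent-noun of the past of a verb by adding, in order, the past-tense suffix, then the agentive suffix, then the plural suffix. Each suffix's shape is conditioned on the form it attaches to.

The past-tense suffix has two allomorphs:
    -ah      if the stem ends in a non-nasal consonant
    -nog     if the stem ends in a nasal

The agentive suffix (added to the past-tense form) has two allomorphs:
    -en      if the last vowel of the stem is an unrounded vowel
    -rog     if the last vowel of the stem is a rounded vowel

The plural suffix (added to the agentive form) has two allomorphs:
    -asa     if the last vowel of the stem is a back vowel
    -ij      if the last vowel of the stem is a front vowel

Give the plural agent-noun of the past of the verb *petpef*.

petpefahenij

*petpef* — final consonant /f/ (non-nasal) → -ah → *petpefah*.
The past-tense form *petpefah* — last vowel /a/ (an unrounded vowel) → -en → *petpefahen*.
The last vowel of the agentive form *petpefahen* is /e/, which is a front vowel, so the plural suffix is -ij, giving *petpefahenij*.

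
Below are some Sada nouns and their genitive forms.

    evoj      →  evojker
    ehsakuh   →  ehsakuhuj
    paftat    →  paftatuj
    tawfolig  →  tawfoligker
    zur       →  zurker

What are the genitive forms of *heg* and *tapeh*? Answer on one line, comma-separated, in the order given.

hegker, tapehuj

The suffix is conditioned by the final consonant: -uj when the stem ends in a voiceless consonant (*ehsakuh*, *paftat*); -ker when the stem ends in a voiced consonant (*evoj*, *tawfolig*, *zur*).
The final consonant of *heg* is /g/, which is voiced, so the suffix is -ker, giving *hegker*.
*tapeh* — final consonant /h/ (voiceless) → -uj → *tapehuj*.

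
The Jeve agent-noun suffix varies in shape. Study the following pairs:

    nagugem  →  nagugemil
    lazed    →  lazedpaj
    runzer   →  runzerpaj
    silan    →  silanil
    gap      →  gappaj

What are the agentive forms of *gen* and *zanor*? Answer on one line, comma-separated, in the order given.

The suffix is conditioned by the final consonant: -il when the stem ends in a nasal (*nagugem*, *silan*); -paj when the stem ends in a non-nasal consonant (*lazed*, *runzer*, *gap*).
*gen*: final consonant = /n/, a nasal → -il → *genil*.
*zanor*: final consonant = /r/, non-nasal → -paj → *zanorpaj*.

genil, zanorpaj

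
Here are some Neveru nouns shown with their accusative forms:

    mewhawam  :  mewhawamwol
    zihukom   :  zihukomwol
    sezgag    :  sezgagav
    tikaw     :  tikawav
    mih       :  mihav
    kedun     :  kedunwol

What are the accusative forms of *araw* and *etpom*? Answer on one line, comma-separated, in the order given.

The suffix is conditioned by the final consonant: -wol when the stem ends in a nasal (*mewhawam*, *zihukom*, *kedun*); -av when the stem ends in a non-nasal consonant (*sezgag*, *tikaw*, *mih*).
Since the final consonant of *araw* is /w/ (non-nasal), it takes -av, giving *arawav*.
Since the final consonant of *etpom* is /m/ (a nasal), it takes -wol, giving *etpomwol*.

arawav, etpomwol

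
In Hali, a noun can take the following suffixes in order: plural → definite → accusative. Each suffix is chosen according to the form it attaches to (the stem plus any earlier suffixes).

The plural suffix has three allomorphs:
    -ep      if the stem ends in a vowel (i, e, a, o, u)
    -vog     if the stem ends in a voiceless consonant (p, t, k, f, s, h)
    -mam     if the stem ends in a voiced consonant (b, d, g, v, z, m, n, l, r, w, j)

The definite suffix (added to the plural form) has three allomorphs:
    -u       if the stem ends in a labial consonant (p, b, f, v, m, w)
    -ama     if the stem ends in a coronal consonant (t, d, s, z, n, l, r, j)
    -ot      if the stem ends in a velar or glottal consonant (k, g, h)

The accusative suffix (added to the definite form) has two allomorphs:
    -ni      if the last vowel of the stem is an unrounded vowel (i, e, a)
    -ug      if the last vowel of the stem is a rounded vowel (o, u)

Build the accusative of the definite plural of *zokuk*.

zokukvogotug

*zokuk* — final sound /k/ (a voiceless consonant) → -vog → *zokukvog*.
The plural form *zokukvog* — final consonant /g/ (velar/glottal) → -ot → *zokukvogot*.
Since the last vowel of the definite form *zokukvogot* is /o/ (a rounded vowel), it takes -ug, giving *zokukvogotug*.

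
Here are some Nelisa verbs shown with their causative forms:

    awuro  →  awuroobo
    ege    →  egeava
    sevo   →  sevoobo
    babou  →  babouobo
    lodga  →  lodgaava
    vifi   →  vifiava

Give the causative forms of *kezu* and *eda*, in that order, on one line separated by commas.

The pattern is rounding harmony: -obo when the last vowel of the stem is a rounded vowel (*awuro*, *sevo*, *babou*); -ava when the last vowel of the stem is an unrounded vowel (*ege*, *lodga*, *vifi*).
*kezu*: last vowel = /u/, a rounded vowel → -obo → *kezuobo*.
The last vowel of *eda* is /a/, which is an unrounded vowel, so the suffix is -ava, giving *edaava*.

kezuobo, edaava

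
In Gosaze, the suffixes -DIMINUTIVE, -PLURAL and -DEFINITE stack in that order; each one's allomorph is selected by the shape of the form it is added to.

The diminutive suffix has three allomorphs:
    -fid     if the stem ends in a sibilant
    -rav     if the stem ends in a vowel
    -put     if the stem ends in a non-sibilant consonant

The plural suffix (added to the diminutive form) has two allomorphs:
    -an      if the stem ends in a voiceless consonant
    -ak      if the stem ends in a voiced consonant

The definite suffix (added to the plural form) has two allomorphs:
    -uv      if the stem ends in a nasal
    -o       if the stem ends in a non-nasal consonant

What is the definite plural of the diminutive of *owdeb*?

owdebputanuv

The final sound of *owdeb* is /b/, which is a non-sibilant consonant, so the diminutive suffix is -put, giving *owdebput*.
The final consonant of the diminutive form *owdebput* is /t/, which is voiceless, so the plural suffix is -an, giving *owdebputan*.
Since the final consonant of the plural form *owdebputan* is /n/ (a nasal), it takes -uv, giving *owdebputanuv*.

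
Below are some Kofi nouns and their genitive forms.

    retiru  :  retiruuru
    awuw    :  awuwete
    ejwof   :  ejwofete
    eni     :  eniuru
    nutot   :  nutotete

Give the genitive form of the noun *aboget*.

The pattern is consonant vs. vowel: -ete when the stem ends in a consonant (*awuw*, *ejwof*, *nutot*); -uru when the stem ends in a vowel (*retiru*, *eni*).
Since the final sound of *aboget* is /t/ (a consonant), it takes -ete, giving *abogetete*.

abogetete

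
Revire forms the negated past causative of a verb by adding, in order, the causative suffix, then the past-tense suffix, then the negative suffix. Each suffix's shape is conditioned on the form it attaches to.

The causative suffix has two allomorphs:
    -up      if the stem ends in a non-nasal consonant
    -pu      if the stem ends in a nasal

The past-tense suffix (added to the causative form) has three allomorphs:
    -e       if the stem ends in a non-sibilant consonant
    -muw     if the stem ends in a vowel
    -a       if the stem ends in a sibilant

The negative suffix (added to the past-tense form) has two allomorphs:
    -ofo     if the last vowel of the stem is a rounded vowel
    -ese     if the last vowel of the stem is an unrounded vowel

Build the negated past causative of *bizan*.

*bizan*: final consonant = /n/, a nasal → -pu → *bizanpu*.
The final sound of the causative form *bizanpu* is /u/, which is a vowel, so the past-tense suffix is -muw, giving *bizanpumuw*.
Since the last vowel of the past-tense form *bizanpumuw* is /u/ (a rounded vowel), it takes -ofo, giving *bizanpumuwofo*.

bizanpumuwofo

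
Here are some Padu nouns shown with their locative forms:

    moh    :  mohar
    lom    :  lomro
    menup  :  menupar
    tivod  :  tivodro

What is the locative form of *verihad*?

verihadro

The alternation tracks the final consonant of the stem — -ar when the stem ends in a voiceless consonant (*moh*, *menup*); -ro when the stem ends in a voiced consonant (*lom*, *tivod*).
*verihad*: final consonant = /d/, voiced → -ro → *verihadro*.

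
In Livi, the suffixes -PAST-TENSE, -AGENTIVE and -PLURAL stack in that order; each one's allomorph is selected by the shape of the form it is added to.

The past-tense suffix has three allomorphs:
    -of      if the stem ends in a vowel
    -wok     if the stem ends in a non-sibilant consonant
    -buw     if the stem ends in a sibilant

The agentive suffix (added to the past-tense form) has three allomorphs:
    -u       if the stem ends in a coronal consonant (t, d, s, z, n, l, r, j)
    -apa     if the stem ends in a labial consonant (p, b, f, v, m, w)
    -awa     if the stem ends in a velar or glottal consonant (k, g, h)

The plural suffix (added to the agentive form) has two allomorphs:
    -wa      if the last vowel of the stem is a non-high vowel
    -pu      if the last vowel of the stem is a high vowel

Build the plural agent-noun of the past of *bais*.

baisbuwapawa

*bais*: final sound = /s/, a sibilant → -buw → *baisbuw*.
The final consonant of the past-tense form *baisbuw* is /w/, which is labial, so the agentive suffix is -apa, giving *baisbuwapa*.
Since the last vowel of the agentive form *baisbuwapa* is /a/ (a non-high vowel), it takes -wa, giving *baisbuwapawa*.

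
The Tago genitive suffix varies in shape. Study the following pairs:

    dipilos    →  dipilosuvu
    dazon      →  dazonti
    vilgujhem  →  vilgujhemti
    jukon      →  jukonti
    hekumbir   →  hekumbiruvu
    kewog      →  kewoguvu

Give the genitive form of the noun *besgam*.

The suffix is conditioned by the final consonant: -ti when the stem ends in a nasal (*dazon*, *vilgujhem*, *jukon*); -uvu when the stem ends in a non-nasal consonant (*dipilos*, *hekumbir*, *kewog*).
*besgam*: final consonant = /m/, a nasal → -ti → *besgamti*.

besgamti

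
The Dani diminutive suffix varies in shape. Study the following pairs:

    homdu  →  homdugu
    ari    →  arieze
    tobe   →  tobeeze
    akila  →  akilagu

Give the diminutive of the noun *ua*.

uagu

Looking at the last vowel of each stem: -eze when the last vowel of the stem is a front vowel (*ari*, *tobe*); -gu when the last vowel of the stem is a back vowel (*homdu*, *akila*).
The last vowel of *ua* is /a/, which is a back vowel, so the suffix is -gu, giving *uagu*.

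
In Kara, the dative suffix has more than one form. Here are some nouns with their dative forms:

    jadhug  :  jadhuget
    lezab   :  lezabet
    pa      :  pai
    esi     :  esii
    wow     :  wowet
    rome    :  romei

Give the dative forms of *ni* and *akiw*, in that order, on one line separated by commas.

nii, akiwet

The alternation tracks the final sound of the stem — -et when the stem ends in a consonant (*jadhug*, *lezab*, *wow*); -i when the stem ends in a vowel (*pa*, *esi*, *rome*).
Since the final sound of *ni* is /i/ (a vowel), it takes -i, giving *nii*.
*akiw* — final sound /w/ (a consonant) → -et → *akiwet*.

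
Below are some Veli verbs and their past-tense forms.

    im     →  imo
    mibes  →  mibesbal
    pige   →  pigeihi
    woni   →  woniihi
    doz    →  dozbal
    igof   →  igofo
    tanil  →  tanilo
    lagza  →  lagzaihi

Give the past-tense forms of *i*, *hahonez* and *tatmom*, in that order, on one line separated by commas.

Looking at the final sound of each stem: -bal when the stem ends in a sibilant (*mibes*, *doz*); -o when the stem ends in a non-sibilant consonant (*im*, *igof*, *tanil*); -ihi when the stem ends in a vowel (*pige*, *woni*, *lagza*).
*i* — final sound /i/ (a vowel) → -ihi → *iihi*.
*hahonez* — final sound /z/ (a sibilant) → -bal → *hahonezbal*.
Since the final sound of *tatmom* is /m/ (a non-sibilant consonant), it takes -o, giving *tatmomo*.

iihi, hahonezbal, tatmomo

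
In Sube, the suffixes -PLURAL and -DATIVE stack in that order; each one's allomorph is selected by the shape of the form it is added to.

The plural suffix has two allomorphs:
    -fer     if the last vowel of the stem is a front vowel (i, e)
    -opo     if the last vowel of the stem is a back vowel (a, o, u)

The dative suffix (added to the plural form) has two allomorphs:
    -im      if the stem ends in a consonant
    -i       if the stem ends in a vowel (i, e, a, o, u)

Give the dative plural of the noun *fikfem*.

fikfemferim

The last vowel of *fikfem* is /e/, which is a front vowel, so the plural suffix is -fer, giving *fikfemfer*.
The plural form *fikfemfer* — final sound /r/ (a consonant) → -im → *fikfemferim*.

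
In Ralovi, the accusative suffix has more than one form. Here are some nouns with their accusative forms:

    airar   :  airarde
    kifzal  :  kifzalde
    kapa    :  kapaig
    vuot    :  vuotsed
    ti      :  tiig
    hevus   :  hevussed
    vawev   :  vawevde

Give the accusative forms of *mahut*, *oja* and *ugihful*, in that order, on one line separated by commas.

mahutsed, ojaig, ugihfulde

The alternation tracks the final sound of the stem — -sed when the stem ends in a voiceless consonant (*vuot*, *hevus*); -de when the stem ends in a voiced consonant (*airar*, *kifzal*, *vawev*); -ig when the stem ends in a vowel (*kapa*, *ti*).
*mahut* — final sound /t/ (a voiceless consonant) → -sed → *mahutsed*.
Since the final sound of *oja* is /a/ (a vowel), it takes -ig, giving *ojaig*.
The final sound of *ugihful* is /l/, which is a voiced consonant, so the suffix is -de, giving *ugihfulde*.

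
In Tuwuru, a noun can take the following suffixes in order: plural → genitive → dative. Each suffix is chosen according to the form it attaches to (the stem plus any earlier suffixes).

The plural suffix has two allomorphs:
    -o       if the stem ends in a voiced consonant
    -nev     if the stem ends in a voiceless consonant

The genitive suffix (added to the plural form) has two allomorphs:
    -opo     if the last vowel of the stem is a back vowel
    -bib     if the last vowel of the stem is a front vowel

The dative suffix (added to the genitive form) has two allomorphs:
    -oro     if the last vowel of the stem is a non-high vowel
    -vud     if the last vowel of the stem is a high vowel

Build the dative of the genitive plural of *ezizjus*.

*ezizjus*: final consonant = /s/, voiceless → -nev → *ezizjusnev*.
The plural form *ezizjusnev* — last vowel /e/ (a front vowel) → -bib → *ezizjusnevbib*.
Since the last vowel of the genitive form *ezizjusnevbib* is /i/ (a high vowel), it takes -vud, giving *ezizjusnevbibvud*.

ezizjusnevbibvud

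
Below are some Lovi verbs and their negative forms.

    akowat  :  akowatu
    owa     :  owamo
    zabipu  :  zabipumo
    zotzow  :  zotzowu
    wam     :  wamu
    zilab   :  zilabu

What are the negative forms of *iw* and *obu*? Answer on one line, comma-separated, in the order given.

The alternation tracks the final sound of the stem — -u when the stem ends in a consonant (*akowat*, *zotzow*, *wam*, *zilab*); -mo when the stem ends in a vowel (*owa*, *zabipu*).
The final sound of *iw* is /w/, which is a consonant, so the suffix is -u, giving *iwu*.
Since the final sound of *obu* is /u/ (a vowel), it takes -mo, giving *obumo*.

iwu, obumo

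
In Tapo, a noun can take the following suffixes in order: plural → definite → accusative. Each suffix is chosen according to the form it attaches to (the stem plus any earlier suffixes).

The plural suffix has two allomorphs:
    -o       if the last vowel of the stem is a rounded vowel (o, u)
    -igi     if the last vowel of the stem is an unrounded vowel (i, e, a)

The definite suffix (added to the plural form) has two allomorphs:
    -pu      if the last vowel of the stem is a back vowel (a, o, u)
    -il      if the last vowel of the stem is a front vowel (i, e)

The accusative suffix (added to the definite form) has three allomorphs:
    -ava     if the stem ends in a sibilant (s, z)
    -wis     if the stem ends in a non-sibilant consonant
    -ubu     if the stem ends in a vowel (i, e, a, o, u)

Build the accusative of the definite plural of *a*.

*a* — last vowel /a/ (an unrounded vowel) → -igi → *aigi*.
The last vowel of the plural form *aigi* is /i/, which is a front vowel, so the definite suffix is -il, giving *aigiil*.
The definite form *aigiil*: final sound = /l/, a non-sibilant consonant → -wis → *aigiilwis*.

aigiilwis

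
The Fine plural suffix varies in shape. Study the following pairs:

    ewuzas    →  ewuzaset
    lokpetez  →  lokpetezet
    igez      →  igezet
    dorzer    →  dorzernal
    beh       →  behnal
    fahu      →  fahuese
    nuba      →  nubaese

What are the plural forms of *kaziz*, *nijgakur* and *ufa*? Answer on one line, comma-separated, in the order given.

kazizet, nijgakurnal, ufaese

Looking at the final sound of each stem: -et when the stem ends in a sibilant (*ewuzas*, *lokpetez*, *igez*); -nal when the stem ends in a non-sibilant consonant (*dorzer*, *beh*); -ese when the stem ends in a vowel (*fahu*, *nuba*).
The final sound of *kaziz* is /z/, which is a sibilant, so the suffix is -et, giving *kazizet*.
Since the final sound of *nijgakur* is /r/ (a non-sibilant consonant), it takes -nal, giving *nijgakurnal*.
Since the final sound of *ufa* is /a/ (a vowel), it takes -ese, giving *ufaese*.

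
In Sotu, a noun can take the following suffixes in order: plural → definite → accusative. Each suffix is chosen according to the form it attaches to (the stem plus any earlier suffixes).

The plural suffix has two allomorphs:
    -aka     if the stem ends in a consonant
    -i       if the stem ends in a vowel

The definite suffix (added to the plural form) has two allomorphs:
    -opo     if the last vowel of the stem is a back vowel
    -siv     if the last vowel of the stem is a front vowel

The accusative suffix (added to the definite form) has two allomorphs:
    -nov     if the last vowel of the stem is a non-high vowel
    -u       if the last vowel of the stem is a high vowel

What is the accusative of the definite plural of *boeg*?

boegakaoponov

*boeg*: final sound = /g/, a consonant → -aka → *boegaka*.
The last vowel of the plural form *boegaka* is /a/, which is a back vowel, so the definite suffix is -opo, giving *boegakaopo*.
Since the last vowel of the definite form *boegakaopo* is /o/ (a non-high vowel), it takes -nov, giving *boegakaoponov*.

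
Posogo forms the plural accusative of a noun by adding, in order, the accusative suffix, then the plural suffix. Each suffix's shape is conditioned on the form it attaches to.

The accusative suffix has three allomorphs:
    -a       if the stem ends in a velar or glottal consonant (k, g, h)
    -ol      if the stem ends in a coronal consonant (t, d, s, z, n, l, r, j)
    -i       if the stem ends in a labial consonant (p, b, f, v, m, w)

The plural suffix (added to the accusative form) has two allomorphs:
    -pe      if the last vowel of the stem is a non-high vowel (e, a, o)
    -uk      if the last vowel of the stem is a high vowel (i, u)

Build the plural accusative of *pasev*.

paseviuk

*pasev*: final consonant = /v/, labial → -i → *pasevi*.
The last vowel of the accusative form *pasevi* is /i/, which is a high vowel, so the plural suffix is -uk, giving *paseviuk*.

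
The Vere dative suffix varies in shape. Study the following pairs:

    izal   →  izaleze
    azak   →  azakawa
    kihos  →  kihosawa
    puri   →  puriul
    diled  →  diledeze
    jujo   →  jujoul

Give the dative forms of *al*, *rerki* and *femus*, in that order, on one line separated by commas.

The pattern is voicing of the final sound: -awa when the stem ends in a voiceless consonant (*azak*, *kihos*); -eze when the stem ends in a voiced consonant (*izal*, *diled*); -ul when the stem ends in a vowel (*puri*, *jujo*).
Since the final sound of *al* is /l/ (a voiced consonant), it takes -eze, giving *aleze*.
Since the final sound of *rerki* is /i/ (a vowel), it takes -ul, giving *rerkiul*.
*femus*: final sound = /s/, a voiceless consonant → -awa → *femusawa*.

aleze, rerkiul, femusawa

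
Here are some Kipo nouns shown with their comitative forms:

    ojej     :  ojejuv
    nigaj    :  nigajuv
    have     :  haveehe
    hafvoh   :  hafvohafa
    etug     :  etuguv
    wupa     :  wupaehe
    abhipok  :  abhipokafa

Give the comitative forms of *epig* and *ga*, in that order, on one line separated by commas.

The pattern is voicing of the final sound: -afa when the stem ends in a voiceless consonant (*hafvoh*, *abhipok*); -uv when the stem ends in a voiced consonant (*ojej*, *nigaj*, *etug*); -ehe when the stem ends in a vowel (*have*, *wupa*).
*epig*: final sound = /g/, a voiced consonant → -uv → *epiguv*.
The final sound of *ga* is /a/, which is a vowel, so the suffix is -ehe, giving *gaehe*.

epiguv, gaehe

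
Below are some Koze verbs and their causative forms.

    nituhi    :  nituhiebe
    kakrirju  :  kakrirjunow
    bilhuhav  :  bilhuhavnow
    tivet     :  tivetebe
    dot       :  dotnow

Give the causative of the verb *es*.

The alternation tracks the last vowel of the stem — -ebe when the last vowel of the stem is a front vowel (*nituhi*, *tivet*); -now when the last vowel of the stem is a back vowel (*kakrirju*, *bilhuhav*, *dot*).
*es*: last vowel = /e/, a front vowel → -ebe → *esebe*.

esebe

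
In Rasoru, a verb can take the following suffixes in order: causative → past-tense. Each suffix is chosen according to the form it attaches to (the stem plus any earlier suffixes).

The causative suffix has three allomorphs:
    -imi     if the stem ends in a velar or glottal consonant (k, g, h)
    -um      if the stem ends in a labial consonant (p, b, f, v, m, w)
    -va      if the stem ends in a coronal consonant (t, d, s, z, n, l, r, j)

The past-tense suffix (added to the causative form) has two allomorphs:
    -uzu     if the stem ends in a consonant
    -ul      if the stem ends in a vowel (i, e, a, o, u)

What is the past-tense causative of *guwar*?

The final consonant of *guwar* is /r/, which is coronal, so the causative suffix is -va, giving *guwarva*.
The causative form *guwarva*: final sound = /a/, a vowel → -ul → *guwarvaul*.

guwarvaul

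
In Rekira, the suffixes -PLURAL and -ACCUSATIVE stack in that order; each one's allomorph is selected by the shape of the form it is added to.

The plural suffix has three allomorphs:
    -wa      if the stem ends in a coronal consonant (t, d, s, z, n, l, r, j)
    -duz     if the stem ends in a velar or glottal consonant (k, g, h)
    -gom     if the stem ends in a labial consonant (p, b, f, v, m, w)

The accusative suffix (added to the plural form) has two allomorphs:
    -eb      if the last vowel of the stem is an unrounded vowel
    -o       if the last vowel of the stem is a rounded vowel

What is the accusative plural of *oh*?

ohduzo

*oh*: final consonant = /h/, velar/glottal → -duz → *ohduz*.
The plural form *ohduz* — last vowel /u/ (a rounded vowel) → -o → *ohduzo*.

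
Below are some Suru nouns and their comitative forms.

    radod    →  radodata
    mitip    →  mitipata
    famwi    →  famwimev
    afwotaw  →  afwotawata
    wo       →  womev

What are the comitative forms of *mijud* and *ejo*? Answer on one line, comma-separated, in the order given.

The suffix is conditioned by the final sound: -ata when the stem ends in a consonant (*radod*, *mitip*, *afwotaw*); -mev when the stem ends in a vowel (*famwi*, *wo*).
*mijud* — final sound /d/ (a consonant) → -ata → *mijudata*.
*ejo* — final sound /o/ (a vowel) → -mev → *ejomev*.

mijudata, ejomev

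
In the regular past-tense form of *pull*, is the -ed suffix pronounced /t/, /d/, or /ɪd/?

/d/

The stem *pull* ends in a voiced sound other than /d/.
The -ed suffix is realized as /ɪd/ after /t, d/; as /t/ after other voiceless consonants; and as /d/ after other voiced sounds.
So -ed on *pull* is pronounced /d/.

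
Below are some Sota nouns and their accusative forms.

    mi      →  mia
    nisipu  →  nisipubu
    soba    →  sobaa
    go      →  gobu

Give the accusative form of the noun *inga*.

ingaa

Looking at the last vowel of each stem: -bu when the last vowel of the stem is a rounded vowel (*nisipu*, *go*); -a when the last vowel of the stem is an unrounded vowel (*mi*, *soba*).
*inga* — last vowel /a/ (an unrounded vowel) → -a → *ingaa*.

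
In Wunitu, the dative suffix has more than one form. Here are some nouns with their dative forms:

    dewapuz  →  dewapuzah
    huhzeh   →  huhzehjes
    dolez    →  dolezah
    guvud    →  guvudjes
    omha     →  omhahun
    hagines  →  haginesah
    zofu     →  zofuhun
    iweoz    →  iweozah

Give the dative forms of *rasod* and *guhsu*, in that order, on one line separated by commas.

The pattern is sibilance of the final sound: -ah when the stem ends in a sibilant (*dewapuz*, *dolez*, *hagines*, *iweoz*); -jes when the stem ends in a non-sibilant consonant (*huhzeh*, *guvud*); -hun when the stem ends in a vowel (*omha*, *zofu*).
*rasod*: final sound = /d/, a non-sibilant consonant → -jes → *rasodjes*.
Since the final sound of *guhsu* is /u/ (a vowel), it takes -hun, giving *guhsuhun*.

rasodjes, guhsuhun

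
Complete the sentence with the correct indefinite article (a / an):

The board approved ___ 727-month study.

a

The indefinite article is chosen by the initial *sound* of the following word, not its spelling.
The number *727* is spoken "seven hundred …", beginning with /ˈsɛvən/ — a consonant sound.
So the article is *a*: The board approved a 727-month study.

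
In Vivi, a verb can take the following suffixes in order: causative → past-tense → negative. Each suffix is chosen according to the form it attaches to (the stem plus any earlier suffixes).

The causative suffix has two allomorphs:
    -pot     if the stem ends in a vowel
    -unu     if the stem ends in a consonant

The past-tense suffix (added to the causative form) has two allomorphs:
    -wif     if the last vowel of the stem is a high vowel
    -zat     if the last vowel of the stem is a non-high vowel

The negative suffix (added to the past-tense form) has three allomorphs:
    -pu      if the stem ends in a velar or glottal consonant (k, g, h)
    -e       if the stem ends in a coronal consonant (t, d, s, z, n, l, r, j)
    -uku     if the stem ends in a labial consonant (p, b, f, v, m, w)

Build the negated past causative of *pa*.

papotzate

The final sound of *pa* is /a/, which is a vowel, so the causative suffix is -pot, giving *papot*.
The causative form *papot*: last vowel = /o/, a non-high vowel → -zat → *papotzat*.
Since the final consonant of the past-tense form *papotzat* is /t/ (coronal), it takes -e, giving *papotzate*.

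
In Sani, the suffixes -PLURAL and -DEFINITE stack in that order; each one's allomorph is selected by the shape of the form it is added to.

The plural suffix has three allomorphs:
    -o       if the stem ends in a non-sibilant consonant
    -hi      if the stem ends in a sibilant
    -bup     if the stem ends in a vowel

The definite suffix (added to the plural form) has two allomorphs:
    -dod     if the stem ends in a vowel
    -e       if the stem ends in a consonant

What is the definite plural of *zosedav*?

The final sound of *zosedav* is /v/, which is a non-sibilant consonant, so the plural suffix is -o, giving *zosedavo*.
The final sound of the plural form *zosedavo* is /o/, which is a vowel, so the definite suffix is -dod, giving *zosedavodod*.

zosedavodod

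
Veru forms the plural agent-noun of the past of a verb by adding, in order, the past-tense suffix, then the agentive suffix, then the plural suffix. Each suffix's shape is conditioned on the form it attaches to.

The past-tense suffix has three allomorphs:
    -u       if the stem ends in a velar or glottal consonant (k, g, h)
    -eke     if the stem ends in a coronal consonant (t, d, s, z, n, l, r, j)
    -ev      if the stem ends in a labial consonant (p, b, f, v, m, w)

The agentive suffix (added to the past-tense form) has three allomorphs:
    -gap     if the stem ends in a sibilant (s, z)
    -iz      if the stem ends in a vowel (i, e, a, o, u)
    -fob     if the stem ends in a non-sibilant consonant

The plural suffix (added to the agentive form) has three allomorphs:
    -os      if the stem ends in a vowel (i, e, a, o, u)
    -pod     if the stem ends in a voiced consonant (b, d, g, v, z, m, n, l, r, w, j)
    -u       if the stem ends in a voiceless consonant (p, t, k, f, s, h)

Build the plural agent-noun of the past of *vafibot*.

Since the final consonant of *vafibot* is /t/ (coronal), it takes -eke, giving *vafiboteke*.
The past-tense form *vafiboteke*: final sound = /e/, a vowel → -iz → *vafibotekeiz*.
Since the final sound of the agentive form *vafibotekeiz* is /z/ (a voiced consonant), it takes -pod, giving *vafibotekeizpod*.

vafibotekeizpod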